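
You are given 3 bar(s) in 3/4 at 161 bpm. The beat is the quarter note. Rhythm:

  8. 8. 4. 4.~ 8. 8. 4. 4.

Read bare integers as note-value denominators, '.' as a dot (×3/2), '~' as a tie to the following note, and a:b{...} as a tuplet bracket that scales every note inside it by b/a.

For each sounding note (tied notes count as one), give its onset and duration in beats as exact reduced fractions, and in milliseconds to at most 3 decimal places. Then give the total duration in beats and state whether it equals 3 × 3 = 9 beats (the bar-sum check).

1) 0.0ms=0b +279.503ms=3/4b
2) 279.503ms=3/4b +279.503ms=3/4b
3) 559.006ms=3/2b +559.006ms=3/2b
4) 1118.012ms=3b +838.509ms=9/4b
5) 1956.522ms=21/4b +279.503ms=3/4b
6) 2236.025ms=6b +559.006ms=3/2b
7) 2795.031ms=15/2b +559.006ms=3/2b
Σ=9b of 9 (161bpm 3/4) — PASS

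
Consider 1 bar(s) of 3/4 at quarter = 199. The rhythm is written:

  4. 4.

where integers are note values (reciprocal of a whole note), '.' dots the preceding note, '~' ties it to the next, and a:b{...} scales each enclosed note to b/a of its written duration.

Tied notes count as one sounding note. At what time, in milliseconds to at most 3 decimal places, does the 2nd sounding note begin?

note 2 onset = 3/2b = 452.261ms

1. 0.0ms @ 0 + 452.261ms (3/2)
2. 452.261ms @ 3/2 + 452.261ms (3/2)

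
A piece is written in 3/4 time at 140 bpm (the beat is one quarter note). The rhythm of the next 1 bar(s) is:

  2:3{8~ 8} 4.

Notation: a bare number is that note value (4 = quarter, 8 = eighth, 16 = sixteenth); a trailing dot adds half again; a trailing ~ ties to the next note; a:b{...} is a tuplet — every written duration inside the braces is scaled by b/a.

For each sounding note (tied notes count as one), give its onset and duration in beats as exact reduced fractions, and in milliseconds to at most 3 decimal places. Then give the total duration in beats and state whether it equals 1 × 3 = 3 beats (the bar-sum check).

1) 0.0ms=0b +642.857ms=3/2b
2) 642.857ms=3/2b +642.857ms=3/2b
Σ=3b of 3 (140bpm 3/4) — PASS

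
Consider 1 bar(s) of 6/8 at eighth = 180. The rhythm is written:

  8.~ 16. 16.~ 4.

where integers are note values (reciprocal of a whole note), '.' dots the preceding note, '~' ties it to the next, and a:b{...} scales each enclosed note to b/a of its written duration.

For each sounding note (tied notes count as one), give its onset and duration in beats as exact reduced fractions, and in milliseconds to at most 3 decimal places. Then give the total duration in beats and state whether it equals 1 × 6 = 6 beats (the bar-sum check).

1) 0.0ms=0b +750.0ms=9/4b
2) 750.0ms=9/4b +1250.0ms=15/4b
Σ=6b of 6 (180bpm 6/8) — PASS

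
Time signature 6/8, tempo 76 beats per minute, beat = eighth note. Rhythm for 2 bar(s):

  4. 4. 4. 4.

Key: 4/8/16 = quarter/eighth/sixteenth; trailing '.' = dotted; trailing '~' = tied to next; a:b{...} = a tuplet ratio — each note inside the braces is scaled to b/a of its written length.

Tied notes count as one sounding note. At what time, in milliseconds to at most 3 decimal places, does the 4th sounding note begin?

note 4 onset = 9b = 7105.263ms

1. 0.0ms @ 0 + 2368.421ms (3)
2. 2368.421ms @ 3 + 2368.421ms (3)
3. 4736.842ms @ 6 + 2368.421ms (3)
4. 7105.263ms @ 9 + 2368.421ms (3)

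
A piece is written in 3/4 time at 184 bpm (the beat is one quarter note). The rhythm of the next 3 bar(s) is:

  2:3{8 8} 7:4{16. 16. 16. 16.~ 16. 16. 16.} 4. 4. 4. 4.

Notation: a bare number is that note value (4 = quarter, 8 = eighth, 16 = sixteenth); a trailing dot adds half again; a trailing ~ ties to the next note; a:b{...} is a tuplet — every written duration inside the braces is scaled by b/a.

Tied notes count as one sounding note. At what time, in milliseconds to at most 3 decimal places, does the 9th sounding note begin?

1. 0.0ms @ 0 + 244.565ms (3/4)
2. 244.565ms @ 3/4 + 244.565ms (3/4)
3. 489.13ms @ 3/2 + 69.876ms (3/14)
4. 559.006ms @ 12/7 + 69.876ms (3/14)
5. 628.882ms @ 27/14 + 69.876ms (3/14)
6. 698.758ms @ 15/7 + 139.752ms (3/7)
7. 838.509ms @ 18/7 + 69.876ms (3/14)
8. 908.385ms @ 39/14 + 69.876ms (3/14)
9. 978.261ms @ 3 + 489.13ms (3/2)
10. 1467.391ms @ 9/2 + 489.13ms (3/2)
11. 1956.522ms @ 6 + 489.13ms (3/2)
12. 2445.652ms @ 15/2 + 489.13ms (3/2)

note 9 onset = 3b = 978.261ms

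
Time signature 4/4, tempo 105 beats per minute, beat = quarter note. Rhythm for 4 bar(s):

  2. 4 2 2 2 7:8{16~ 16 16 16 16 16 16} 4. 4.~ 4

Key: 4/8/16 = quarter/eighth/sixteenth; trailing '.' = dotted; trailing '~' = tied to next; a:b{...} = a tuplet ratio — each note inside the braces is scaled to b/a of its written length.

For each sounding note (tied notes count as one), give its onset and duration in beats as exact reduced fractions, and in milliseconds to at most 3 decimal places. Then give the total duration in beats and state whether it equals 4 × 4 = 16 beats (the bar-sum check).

1) 0.0ms=0b +1714.286ms=3b
2) 1714.286ms=3b +571.429ms=1b
3) 2285.714ms=4b +1142.857ms=2b
4) 3428.571ms=6b +1142.857ms=2b
5) 4571.429ms=8b +1142.857ms=2b
6) 5714.286ms=10b +326.531ms=4/7b
7) 6040.816ms=74/7b +163.265ms=2/7b
8) 6204.082ms=76/7b +163.265ms=2/7b
9) 6367.347ms=78/7b +163.265ms=2/7b
10) 6530.612ms=80/7b +163.265ms=2/7b
11) 6693.878ms=82/7b +163.265ms=2/7b
12) 6857.143ms=12b +857.143ms=3/2b
13) 7714.286ms=27/2b +1428.571ms=5/2b
Σ=16b of 16 (105bpm 4/4) — PASS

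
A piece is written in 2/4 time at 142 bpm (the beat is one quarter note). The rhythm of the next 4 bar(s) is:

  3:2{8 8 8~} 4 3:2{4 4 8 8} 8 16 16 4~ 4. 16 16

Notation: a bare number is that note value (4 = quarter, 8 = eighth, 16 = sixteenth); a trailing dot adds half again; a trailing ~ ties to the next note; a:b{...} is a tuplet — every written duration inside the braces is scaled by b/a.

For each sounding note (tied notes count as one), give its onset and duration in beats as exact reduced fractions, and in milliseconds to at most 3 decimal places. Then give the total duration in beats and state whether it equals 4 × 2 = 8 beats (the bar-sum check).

1) 0.0ms=0b +140.845ms=1/3b
2) 140.845ms=1/3b +140.845ms=1/3b
3) 281.69ms=2/3b +563.38ms=4/3b
4) 845.07ms=2b +281.69ms=2/3b
5) 1126.761ms=8/3b +281.69ms=2/3b
6) 1408.451ms=10/3b +140.845ms=1/3b
7) 1549.296ms=11/3b +140.845ms=1/3b
8) 1690.141ms=4b +211.268ms=1/2b
9) 1901.408ms=9/2b +105.634ms=1/4b
10) 2007.042ms=19/4b +105.634ms=1/4b
11) 2112.676ms=5b +1056.338ms=5/2b
12) 3169.014ms=15/2b +105.634ms=1/4b
13) 3274.648ms=31/4b +105.634ms=1/4b
Σ=8b of 8 (142bpm 2/4) — PASS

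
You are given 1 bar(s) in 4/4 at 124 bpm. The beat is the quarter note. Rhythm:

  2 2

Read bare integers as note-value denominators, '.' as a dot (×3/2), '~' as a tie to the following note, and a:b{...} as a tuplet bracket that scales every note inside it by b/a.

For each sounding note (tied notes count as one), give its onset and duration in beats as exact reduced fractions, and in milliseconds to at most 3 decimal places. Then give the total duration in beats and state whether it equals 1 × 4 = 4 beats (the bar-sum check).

1) 0.0ms=0b +967.742ms=2b
2) 967.742ms=2b +967.742ms=2b
Σ=4b of 4 (124bpm 4/4) — PASS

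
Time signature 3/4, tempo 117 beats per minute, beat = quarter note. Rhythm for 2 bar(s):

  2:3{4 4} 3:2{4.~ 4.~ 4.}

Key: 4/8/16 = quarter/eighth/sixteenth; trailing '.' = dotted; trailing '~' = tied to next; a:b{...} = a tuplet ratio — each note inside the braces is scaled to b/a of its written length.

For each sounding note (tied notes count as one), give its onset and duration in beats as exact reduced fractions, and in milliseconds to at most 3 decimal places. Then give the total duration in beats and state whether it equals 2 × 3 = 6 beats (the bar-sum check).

1) 0.0ms=0b +769.231ms=3/2b
2) 769.231ms=3/2b +769.231ms=3/2b
3) 1538.462ms=3b +1538.462ms=3b
Σ=6b of 6 (117bpm 3/4) — PASS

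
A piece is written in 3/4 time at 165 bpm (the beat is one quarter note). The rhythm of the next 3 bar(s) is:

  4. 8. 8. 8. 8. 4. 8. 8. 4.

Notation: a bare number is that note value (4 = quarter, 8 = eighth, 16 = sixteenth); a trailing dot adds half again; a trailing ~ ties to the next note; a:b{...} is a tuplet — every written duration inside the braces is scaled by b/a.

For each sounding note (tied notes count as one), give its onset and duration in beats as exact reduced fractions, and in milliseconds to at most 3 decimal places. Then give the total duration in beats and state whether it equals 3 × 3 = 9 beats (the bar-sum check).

1) 0.0ms=0b +545.455ms=3/2b
2) 545.455ms=3/2b +272.727ms=3/4b
3) 818.182ms=9/4b +272.727ms=3/4b
4) 1090.909ms=3b +272.727ms=3/4b
5) 1363.636ms=15/4b +272.727ms=3/4b
6) 1636.364ms=9/2b +545.455ms=3/2b
7) 2181.818ms=6b +272.727ms=3/4b
8) 2454.545ms=27/4b +272.727ms=3/4b
9) 2727.273ms=15/2b +545.455ms=3/2b
Σ=9b of 9 (165bpm 3/4) — PASS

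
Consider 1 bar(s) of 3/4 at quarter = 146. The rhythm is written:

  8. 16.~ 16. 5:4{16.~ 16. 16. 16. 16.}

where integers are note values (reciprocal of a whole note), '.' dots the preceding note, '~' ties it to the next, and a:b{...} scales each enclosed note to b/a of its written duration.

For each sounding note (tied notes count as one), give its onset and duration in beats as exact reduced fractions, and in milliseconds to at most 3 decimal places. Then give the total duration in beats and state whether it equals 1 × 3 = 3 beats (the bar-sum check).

1) 0.0ms=0b +308.219ms=3/4b
2) 308.219ms=3/4b +308.219ms=3/4b
3) 616.438ms=3/2b +246.575ms=3/5b
4) 863.014ms=21/10b +123.288ms=3/10b
5) 986.301ms=12/5b +123.288ms=3/10b
6) 1109.589ms=27/10b +123.288ms=3/10b
Σ=3b of 3 (146bpm 3/4) — PASS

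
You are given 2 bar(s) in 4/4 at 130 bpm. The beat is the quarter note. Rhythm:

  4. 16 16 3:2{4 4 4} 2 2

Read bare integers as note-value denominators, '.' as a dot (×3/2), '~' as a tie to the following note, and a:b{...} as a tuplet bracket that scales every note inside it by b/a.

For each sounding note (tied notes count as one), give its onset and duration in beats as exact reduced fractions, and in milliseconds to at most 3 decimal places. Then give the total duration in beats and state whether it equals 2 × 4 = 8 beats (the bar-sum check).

1) 0.0ms=0b +692.308ms=3/2b
2) 692.308ms=3/2b +115.385ms=1/4b
3) 807.692ms=7/4b +115.385ms=1/4b
4) 923.077ms=2b +307.692ms=2/3b
5) 1230.769ms=8/3b +307.692ms=2/3b
6) 1538.462ms=10/3b +307.692ms=2/3b
7) 1846.154ms=4b +923.077ms=2b
8) 2769.231ms=6b +923.077ms=2b
Σ=8b of 8 (130bpm 4/4) — PASS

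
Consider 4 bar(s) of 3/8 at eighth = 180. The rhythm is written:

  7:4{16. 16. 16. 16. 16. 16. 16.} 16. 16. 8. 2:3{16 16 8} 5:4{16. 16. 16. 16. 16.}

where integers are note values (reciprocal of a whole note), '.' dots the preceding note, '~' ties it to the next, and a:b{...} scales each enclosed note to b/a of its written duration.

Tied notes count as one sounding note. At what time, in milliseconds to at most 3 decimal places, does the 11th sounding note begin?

1. 0.0ms @ 0 + 142.857ms (3/7)
2. 142.857ms @ 3/7 + 142.857ms (3/7)
3. 285.714ms @ 6/7 + 142.857ms (3/7)
4. 428.571ms @ 9/7 + 142.857ms (3/7)
5. 571.429ms @ 12/7 + 142.857ms (3/7)
6. 714.286ms @ 15/7 + 142.857ms (3/7)
7. 857.143ms @ 18/7 + 142.857ms (3/7)
8. 1000.0ms @ 3 + 250.0ms (3/4)
9. 1250.0ms @ 15/4 + 250.0ms (3/4)
10. 1500.0ms @ 9/2 + 500.0ms (3/2)
11. 2000.0ms @ 6 + 250.0ms (3/4)
12. 2250.0ms @ 27/4 + 250.0ms (3/4)
13. 2500.0ms @ 15/2 + 500.0ms (3/2)
14. 3000.0ms @ 9 + 200.0ms (3/5)
15. 3200.0ms @ 48/5 + 200.0ms (3/5)
16. 3400.0ms @ 51/5 + 200.0ms (3/5)
17. 3600.0ms @ 54/5 + 200.0ms (3/5)
18. 3800.0ms @ 57/5 + 200.0ms (3/5)

note 11 onset = 6b = 2000.0ms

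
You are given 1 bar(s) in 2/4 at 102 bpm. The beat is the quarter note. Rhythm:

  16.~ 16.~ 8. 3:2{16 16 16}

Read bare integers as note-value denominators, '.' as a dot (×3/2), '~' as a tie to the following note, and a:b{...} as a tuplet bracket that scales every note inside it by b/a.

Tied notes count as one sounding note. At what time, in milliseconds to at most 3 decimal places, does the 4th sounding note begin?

note 4 onset = 11/6b = 1078.431ms

1. 0.0ms @ 0 + 882.353ms (3/2)
2. 882.353ms @ 3/2 + 98.039ms (1/6)
3. 980.392ms @ 5/3 + 98.039ms (1/6)
4. 1078.431ms @ 11/6 + 98.039ms (1/6)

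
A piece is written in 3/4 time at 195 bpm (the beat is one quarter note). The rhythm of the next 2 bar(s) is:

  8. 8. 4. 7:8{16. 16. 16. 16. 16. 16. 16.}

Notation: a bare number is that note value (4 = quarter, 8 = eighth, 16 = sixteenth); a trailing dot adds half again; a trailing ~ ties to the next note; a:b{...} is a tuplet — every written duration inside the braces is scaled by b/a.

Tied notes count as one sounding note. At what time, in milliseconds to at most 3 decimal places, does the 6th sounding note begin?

note 6 onset = 27/7b = 1186.813ms

1. 0.0ms @ 0 + 230.769ms (3/4)
2. 230.769ms @ 3/4 + 230.769ms (3/4)
3. 461.538ms @ 3/2 + 461.538ms (3/2)
4. 923.077ms @ 3 + 131.868ms (3/7)
5. 1054.945ms @ 24/7 + 131.868ms (3/7)
6. 1186.813ms @ 27/7 + 131.868ms (3/7)
7. 1318.681ms @ 30/7 + 131.868ms (3/7)
8. 1450.549ms @ 33/7 + 131.868ms (3/7)
9. 1582.418ms @ 36/7 + 131.868ms (3/7)
10. 1714.286ms @ 39/7 + 131.868ms (3/7)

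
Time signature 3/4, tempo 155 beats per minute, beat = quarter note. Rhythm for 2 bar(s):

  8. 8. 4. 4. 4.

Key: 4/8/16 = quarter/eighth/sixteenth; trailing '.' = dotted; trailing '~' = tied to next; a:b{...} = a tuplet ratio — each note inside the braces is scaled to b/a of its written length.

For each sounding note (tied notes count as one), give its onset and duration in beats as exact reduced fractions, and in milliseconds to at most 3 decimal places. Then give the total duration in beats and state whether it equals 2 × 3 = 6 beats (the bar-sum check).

1) 0.0ms=0b +290.323ms=3/4b
2) 290.323ms=3/4b +290.323ms=3/4b
3) 580.645ms=3/2b +580.645ms=3/2b
4) 1161.29ms=3b +580.645ms=3/2b
5) 1741.935ms=9/2b +580.645ms=3/2b
Σ=6b of 6 (155bpm 3/4) — PASS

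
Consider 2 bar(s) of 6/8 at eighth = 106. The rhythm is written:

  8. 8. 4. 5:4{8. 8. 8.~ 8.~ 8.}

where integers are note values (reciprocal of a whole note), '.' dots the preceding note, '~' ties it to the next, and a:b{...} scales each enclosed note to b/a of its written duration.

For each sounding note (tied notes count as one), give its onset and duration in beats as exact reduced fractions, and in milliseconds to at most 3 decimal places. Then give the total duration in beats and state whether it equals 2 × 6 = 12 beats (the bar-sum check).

1) 0.0ms=0b +849.057ms=3/2b
2) 849.057ms=3/2b +849.057ms=3/2b
3) 1698.113ms=3b +1698.113ms=3b
4) 3396.226ms=6b +679.245ms=6/5b
5) 4075.472ms=36/5b +679.245ms=6/5b
6) 4754.717ms=42/5b +2037.736ms=18/5b
Σ=12b of 12 (106bpm 6/8) — PASS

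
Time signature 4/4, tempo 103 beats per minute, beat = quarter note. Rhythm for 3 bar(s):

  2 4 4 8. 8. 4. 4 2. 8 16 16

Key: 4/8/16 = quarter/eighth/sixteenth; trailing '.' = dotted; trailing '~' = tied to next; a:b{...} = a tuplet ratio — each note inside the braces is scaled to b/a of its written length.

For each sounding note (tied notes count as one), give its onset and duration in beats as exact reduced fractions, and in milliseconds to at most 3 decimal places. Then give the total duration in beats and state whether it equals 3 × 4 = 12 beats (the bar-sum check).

1) 0.0ms=0b +1165.049ms=2b
2) 1165.049ms=2b +582.524ms=1b
3) 1747.573ms=3b +582.524ms=1b
4) 2330.097ms=4b +436.893ms=3/4b
5) 2766.99ms=19/4b +436.893ms=3/4b
6) 3203.883ms=11/2b +873.786ms=3/2b
7) 4077.67ms=7b +582.524ms=1b
8) 4660.194ms=8b +1747.573ms=3b
9) 6407.767ms=11b +291.262ms=1/2b
10) 6699.029ms=23/2b +145.631ms=1/4b
11) 6844.66ms=47/4b +145.631ms=1/4b
Σ=12b of 12 (103bpm 4/4) — PASS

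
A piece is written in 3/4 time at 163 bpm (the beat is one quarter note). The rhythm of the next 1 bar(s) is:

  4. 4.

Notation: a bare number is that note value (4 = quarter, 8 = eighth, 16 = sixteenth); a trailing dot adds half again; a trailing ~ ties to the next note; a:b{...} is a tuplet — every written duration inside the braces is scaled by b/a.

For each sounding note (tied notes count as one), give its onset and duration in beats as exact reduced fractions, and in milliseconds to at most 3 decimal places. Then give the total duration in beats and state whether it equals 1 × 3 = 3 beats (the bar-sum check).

1) 0.0ms=0b +552.147ms=3/2b
2) 552.147ms=3/2b +552.147ms=3/2b
Σ=3b of 3 (163bpm 3/4) — PASS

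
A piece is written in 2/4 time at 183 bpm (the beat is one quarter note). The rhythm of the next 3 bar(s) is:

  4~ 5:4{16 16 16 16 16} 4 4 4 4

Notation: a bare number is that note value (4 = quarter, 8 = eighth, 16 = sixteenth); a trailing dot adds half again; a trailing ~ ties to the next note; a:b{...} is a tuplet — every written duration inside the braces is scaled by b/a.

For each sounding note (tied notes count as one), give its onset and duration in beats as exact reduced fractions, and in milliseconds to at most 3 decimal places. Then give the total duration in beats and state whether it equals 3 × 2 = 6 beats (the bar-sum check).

1) 0.0ms=0b +393.443ms=6/5b
2) 393.443ms=6/5b +65.574ms=1/5b
3) 459.016ms=7/5b +65.574ms=1/5b
4) 524.59ms=8/5b +65.574ms=1/5b
5) 590.164ms=9/5b +65.574ms=1/5b
6) 655.738ms=2b +327.869ms=1b
7) 983.607ms=3b +327.869ms=1b
8) 1311.475ms=4b +327.869ms=1b
9) 1639.344ms=5b +327.869ms=1b
Σ=6b of 6 (183bpm 2/4) — PASS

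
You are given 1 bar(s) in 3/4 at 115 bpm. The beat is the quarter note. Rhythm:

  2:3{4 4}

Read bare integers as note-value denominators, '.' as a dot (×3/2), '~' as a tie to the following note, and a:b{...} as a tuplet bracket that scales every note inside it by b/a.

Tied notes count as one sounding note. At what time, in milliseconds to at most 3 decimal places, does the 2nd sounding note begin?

1. 0.0ms @ 0 + 782.609ms (3/2)
2. 782.609ms @ 3/2 + 782.609ms (3/2)

note 2 onset = 3/2b = 782.609ms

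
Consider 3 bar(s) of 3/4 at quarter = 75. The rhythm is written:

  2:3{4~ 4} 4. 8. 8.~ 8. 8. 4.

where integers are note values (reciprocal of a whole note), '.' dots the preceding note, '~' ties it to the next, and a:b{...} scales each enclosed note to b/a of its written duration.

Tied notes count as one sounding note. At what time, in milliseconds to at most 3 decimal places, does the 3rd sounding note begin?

1. 0.0ms @ 0 + 2400.0ms (3)
2. 2400.0ms @ 3 + 1200.0ms (3/2)
3. 3600.0ms @ 9/2 + 600.0ms (3/4)
4. 4200.0ms @ 21/4 + 1200.0ms (3/2)
5. 5400.0ms @ 27/4 + 600.0ms (3/4)
6. 6000.0ms @ 15/2 + 1200.0ms (3/2)

note 3 onset = 9/2b = 3600.0ms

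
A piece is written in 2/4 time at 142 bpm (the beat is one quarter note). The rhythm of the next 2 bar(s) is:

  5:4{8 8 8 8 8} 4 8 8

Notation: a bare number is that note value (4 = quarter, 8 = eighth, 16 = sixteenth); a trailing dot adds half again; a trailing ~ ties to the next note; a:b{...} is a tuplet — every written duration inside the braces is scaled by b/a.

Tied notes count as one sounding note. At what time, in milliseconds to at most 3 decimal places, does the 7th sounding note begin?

note 7 onset = 3b = 1267.606ms

1. 0.0ms @ 0 + 169.014ms (2/5)
2. 169.014ms @ 2/5 + 169.014ms (2/5)
3. 338.028ms @ 4/5 + 169.014ms (2/5)
4. 507.042ms @ 6/5 + 169.014ms (2/5)
5. 676.056ms @ 8/5 + 169.014ms (2/5)
6. 845.07ms @ 2 + 422.535ms (1)
7. 1267.606ms @ 3 + 211.268ms (1/2)
8. 1478.873ms @ 7/2 + 211.268ms (1/2)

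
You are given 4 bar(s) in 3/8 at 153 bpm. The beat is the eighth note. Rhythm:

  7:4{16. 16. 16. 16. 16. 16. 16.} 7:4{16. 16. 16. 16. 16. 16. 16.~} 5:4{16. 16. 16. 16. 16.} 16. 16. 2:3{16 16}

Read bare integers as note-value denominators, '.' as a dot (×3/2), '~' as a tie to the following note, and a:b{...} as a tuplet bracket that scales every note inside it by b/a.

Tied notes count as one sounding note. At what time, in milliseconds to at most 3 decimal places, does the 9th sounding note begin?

note 9 onset = 24/7b = 1344.538ms

1. 0.0ms @ 0 + 168.067ms (3/7)
2. 168.067ms @ 3/7 + 168.067ms (3/7)
3. 336.134ms @ 6/7 + 168.067ms (3/7)
4. 504.202ms @ 9/7 + 168.067ms (3/7)
5. 672.269ms @ 12/7 + 168.067ms (3/7)
6. 840.336ms @ 15/7 + 168.067ms (3/7)
7. 1008.403ms @ 18/7 + 168.067ms (3/7)
8. 1176.471ms @ 3 + 168.067ms (3/7)
9. 1344.538ms @ 24/7 + 168.067ms (3/7)
10. 1512.605ms @ 27/7 + 168.067ms (3/7)
11. 1680.672ms @ 30/7 + 168.067ms (3/7)
12. 1848.739ms @ 33/7 + 168.067ms (3/7)
13. 2016.807ms @ 36/7 + 168.067ms (3/7)
14. 2184.874ms @ 39/7 + 403.361ms (36/35)
15. 2588.235ms @ 33/5 + 235.294ms (3/5)
16. 2823.529ms @ 36/5 + 235.294ms (3/5)
17. 3058.824ms @ 39/5 + 235.294ms (3/5)
18. 3294.118ms @ 42/5 + 235.294ms (3/5)
19. 3529.412ms @ 9 + 294.118ms (3/4)
20. 3823.529ms @ 39/4 + 294.118ms (3/4)
21. 4117.647ms @ 21/2 + 294.118ms (3/4)
22. 4411.765ms @ 45/4 + 294.118ms (3/4)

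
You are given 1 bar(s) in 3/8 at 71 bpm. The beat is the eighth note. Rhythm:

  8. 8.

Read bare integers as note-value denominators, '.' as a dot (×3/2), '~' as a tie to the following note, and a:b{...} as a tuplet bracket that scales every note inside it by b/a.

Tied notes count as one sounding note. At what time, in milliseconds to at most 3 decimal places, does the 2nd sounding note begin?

1. 0.0ms @ 0 + 1267.606ms (3/2)
2. 1267.606ms @ 3/2 + 1267.606ms (3/2)

note 2 onset = 3/2b = 1267.606ms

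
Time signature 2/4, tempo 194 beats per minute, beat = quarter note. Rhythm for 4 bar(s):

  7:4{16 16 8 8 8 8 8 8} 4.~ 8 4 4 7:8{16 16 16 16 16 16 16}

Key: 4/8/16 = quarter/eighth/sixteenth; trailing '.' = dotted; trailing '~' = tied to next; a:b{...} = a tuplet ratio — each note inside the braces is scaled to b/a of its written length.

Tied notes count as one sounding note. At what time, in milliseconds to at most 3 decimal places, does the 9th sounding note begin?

1. 0.0ms @ 0 + 44.183ms (1/7)
2. 44.183ms @ 1/7 + 44.183ms (1/7)
3. 88.365ms @ 2/7 + 88.365ms (2/7)
4. 176.73ms @ 4/7 + 88.365ms (2/7)
5. 265.096ms @ 6/7 + 88.365ms (2/7)
6. 353.461ms @ 8/7 + 88.365ms (2/7)
7. 441.826ms @ 10/7 + 88.365ms (2/7)
8. 530.191ms @ 12/7 + 88.365ms (2/7)
9. 618.557ms @ 2 + 618.557ms (2)
10. 1237.113ms @ 4 + 309.278ms (1)
11. 1546.392ms @ 5 + 309.278ms (1)
12. 1855.67ms @ 6 + 88.365ms (2/7)
13. 1944.035ms @ 44/7 + 88.365ms (2/7)
14. 2032.401ms @ 46/7 + 88.365ms (2/7)
15. 2120.766ms @ 48/7 + 88.365ms (2/7)
16. 2209.131ms @ 50/7 + 88.365ms (2/7)
17. 2297.496ms @ 52/7 + 88.365ms (2/7)
18. 2385.862ms @ 54/7 + 88.365ms (2/7)

note 9 onset = 2b = 618.557ms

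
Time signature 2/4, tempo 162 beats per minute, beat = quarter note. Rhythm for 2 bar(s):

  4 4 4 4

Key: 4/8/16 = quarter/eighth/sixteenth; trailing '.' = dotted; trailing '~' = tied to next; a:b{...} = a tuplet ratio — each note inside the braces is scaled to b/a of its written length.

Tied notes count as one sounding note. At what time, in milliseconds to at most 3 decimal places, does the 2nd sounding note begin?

note 2 onset = 1b = 370.37ms

1. 0.0ms @ 0 + 370.37ms (1)
2. 370.37ms @ 1 + 370.37ms (1)
3. 740.741ms @ 2 + 370.37ms (1)
4. 1111.111ms @ 3 + 370.37ms (1)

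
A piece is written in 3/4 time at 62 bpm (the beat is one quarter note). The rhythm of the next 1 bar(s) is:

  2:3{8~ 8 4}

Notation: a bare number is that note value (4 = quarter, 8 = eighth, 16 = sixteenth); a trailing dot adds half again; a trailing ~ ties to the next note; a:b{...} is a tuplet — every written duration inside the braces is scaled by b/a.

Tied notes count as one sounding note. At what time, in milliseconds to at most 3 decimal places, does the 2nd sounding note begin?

note 2 onset = 3/2b = 1451.613ms

1. 0.0ms @ 0 + 1451.613ms (3/2)
2. 1451.613ms @ 3/2 + 1451.613ms (3/2)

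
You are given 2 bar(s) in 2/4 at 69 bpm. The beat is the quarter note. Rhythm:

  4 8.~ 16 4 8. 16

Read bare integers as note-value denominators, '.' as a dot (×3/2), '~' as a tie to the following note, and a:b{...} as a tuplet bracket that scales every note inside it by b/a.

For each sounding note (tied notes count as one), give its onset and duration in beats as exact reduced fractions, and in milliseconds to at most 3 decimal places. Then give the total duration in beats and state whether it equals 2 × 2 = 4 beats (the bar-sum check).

1) 0.0ms=0b +869.565ms=1b
2) 869.565ms=1b +869.565ms=1b
3) 1739.13ms=2b +869.565ms=1b
4) 2608.696ms=3b +652.174ms=3/4b
5) 3260.87ms=15/4b +217.391ms=1/4b
Σ=4b of 4 (69bpm 2/4) — PASS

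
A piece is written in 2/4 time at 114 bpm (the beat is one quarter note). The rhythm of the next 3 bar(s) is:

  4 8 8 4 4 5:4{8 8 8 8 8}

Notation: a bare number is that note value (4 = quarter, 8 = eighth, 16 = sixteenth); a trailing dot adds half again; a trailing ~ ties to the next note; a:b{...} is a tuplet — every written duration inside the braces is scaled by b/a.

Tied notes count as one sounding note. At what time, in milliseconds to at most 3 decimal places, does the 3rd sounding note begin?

1. 0.0ms @ 0 + 526.316ms (1)
2. 526.316ms @ 1 + 263.158ms (1/2)
3. 789.474ms @ 3/2 + 263.158ms (1/2)
4. 1052.632ms @ 2 + 526.316ms (1)
5. 1578.947ms @ 3 + 526.316ms (1)
6. 2105.263ms @ 4 + 210.526ms (2/5)
7. 2315.789ms @ 22/5 + 210.526ms (2/5)
8. 2526.316ms @ 24/5 + 210.526ms (2/5)
9. 2736.842ms @ 26/5 + 210.526ms (2/5)
10. 2947.368ms @ 28/5 + 210.526ms (2/5)

note 3 onset = 3/2b = 789.474ms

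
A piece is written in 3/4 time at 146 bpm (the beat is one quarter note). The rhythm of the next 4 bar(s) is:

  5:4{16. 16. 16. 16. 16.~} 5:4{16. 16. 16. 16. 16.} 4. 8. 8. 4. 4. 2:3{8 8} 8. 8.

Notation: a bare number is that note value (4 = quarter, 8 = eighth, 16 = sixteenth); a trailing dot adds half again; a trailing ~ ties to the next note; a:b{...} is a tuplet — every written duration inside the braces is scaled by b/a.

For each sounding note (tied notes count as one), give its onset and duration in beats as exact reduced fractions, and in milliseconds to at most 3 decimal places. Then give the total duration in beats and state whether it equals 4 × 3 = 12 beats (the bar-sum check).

1) 0.0ms=0b +123.288ms=3/10b
2) 123.288ms=3/10b +123.288ms=3/10b
3) 246.575ms=3/5b +123.288ms=3/10b
4) 369.863ms=9/10b +123.288ms=3/10b
5) 493.151ms=6/5b +246.575ms=3/5b
6) 739.726ms=9/5b +123.288ms=3/10b
7) 863.014ms=21/10b +123.288ms=3/10b
8) 986.301ms=12/5b +123.288ms=3/10b
9) 1109.589ms=27/10b +123.288ms=3/10b
10) 1232.877ms=3b +616.438ms=3/2b
11) 1849.315ms=9/2b +308.219ms=3/4b
12) 2157.534ms=21/4b +308.219ms=3/4b
13) 2465.753ms=6b +616.438ms=3/2b
14) 3082.192ms=15/2b +616.438ms=3/2b
15) 3698.63ms=9b +308.219ms=3/4b
16) 4006.849ms=39/4b +308.219ms=3/4b
17) 4315.068ms=21/2b +308.219ms=3/4b
18) 4623.288ms=45/4b +308.219ms=3/4b
Σ=12b of 12 (146bpm 3/4) — PASS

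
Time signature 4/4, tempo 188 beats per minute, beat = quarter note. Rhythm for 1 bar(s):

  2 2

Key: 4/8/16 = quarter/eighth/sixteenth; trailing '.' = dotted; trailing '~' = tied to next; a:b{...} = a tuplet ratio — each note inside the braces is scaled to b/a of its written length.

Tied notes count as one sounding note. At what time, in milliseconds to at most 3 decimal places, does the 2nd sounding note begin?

note 2 onset = 2b = 638.298ms

1. 0.0ms @ 0 + 638.298ms (2)
2. 638.298ms @ 2 + 638.298ms (2)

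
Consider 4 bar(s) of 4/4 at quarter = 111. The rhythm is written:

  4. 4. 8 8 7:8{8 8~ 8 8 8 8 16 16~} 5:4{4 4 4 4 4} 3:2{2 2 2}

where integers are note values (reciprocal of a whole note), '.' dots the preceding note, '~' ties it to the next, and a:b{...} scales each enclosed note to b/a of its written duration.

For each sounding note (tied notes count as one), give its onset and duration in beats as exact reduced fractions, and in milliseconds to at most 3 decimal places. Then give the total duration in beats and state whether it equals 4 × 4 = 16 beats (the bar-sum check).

1) 0.0ms=0b +810.811ms=3/2b
2) 810.811ms=3/2b +810.811ms=3/2b
3) 1621.622ms=3b +270.27ms=1/2b
4) 1891.892ms=7/2b +270.27ms=1/2b
5) 2162.162ms=4b +308.88ms=4/7b
6) 2471.042ms=32/7b +617.761ms=8/7b
7) 3088.803ms=40/7b +308.88ms=4/7b
8) 3397.683ms=44/7b +308.88ms=4/7b
9) 3706.564ms=48/7b +308.88ms=4/7b
10) 4015.444ms=52/7b +154.44ms=2/7b
11) 4169.884ms=54/7b +586.873ms=38/35b
12) 4756.757ms=44/5b +432.432ms=4/5b
13) 5189.189ms=48/5b +432.432ms=4/5b
14) 5621.622ms=52/5b +432.432ms=4/5b
15) 6054.054ms=56/5b +432.432ms=4/5b
16) 6486.486ms=12b +720.721ms=4/3b
17) 7207.207ms=40/3b +720.721ms=4/3b
18) 7927.928ms=44/3b +720.721ms=4/3b
Σ=16b of 16 (111bpm 4/4) — PASS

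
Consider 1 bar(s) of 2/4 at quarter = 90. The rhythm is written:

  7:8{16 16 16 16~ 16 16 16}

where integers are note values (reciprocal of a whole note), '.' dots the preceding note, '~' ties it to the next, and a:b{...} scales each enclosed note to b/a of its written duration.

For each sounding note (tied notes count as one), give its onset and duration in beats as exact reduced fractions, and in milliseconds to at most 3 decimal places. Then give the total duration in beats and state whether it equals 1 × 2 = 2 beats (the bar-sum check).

1) 0.0ms=0b +190.476ms=2/7b
2) 190.476ms=2/7b +190.476ms=2/7b
3) 380.952ms=4/7b +190.476ms=2/7b
4) 571.429ms=6/7b +380.952ms=4/7b
5) 952.381ms=10/7b +190.476ms=2/7b
6) 1142.857ms=12/7b +190.476ms=2/7b
Σ=2b of 2 (90bpm 2/4) — PASS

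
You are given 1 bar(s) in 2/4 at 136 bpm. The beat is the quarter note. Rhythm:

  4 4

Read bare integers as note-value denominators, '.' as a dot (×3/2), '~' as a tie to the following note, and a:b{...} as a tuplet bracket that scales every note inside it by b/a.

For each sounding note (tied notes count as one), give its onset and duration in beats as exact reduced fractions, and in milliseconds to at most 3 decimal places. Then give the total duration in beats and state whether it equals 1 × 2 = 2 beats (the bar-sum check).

1) 0.0ms=0b +441.176ms=1b
2) 441.176ms=1b +441.176ms=1b
Σ=2b of 2 (136bpm 2/4) — PASS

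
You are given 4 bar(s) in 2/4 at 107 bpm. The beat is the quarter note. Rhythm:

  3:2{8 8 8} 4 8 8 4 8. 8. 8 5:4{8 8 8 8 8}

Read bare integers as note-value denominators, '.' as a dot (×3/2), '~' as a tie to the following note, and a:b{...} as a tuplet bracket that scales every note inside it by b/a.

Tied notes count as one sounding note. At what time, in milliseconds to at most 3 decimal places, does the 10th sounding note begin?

1. 0.0ms @ 0 + 186.916ms (1/3)
2. 186.916ms @ 1/3 + 186.916ms (1/3)
3. 373.832ms @ 2/3 + 186.916ms (1/3)
4. 560.748ms @ 1 + 560.748ms (1)
5. 1121.495ms @ 2 + 280.374ms (1/2)
6. 1401.869ms @ 5/2 + 280.374ms (1/2)
7. 1682.243ms @ 3 + 560.748ms (1)
8. 2242.991ms @ 4 + 420.561ms (3/4)
9. 2663.551ms @ 19/4 + 420.561ms (3/4)
10. 3084.112ms @ 11/2 + 280.374ms (1/2)
11. 3364.486ms @ 6 + 224.299ms (2/5)
12. 3588.785ms @ 32/5 + 224.299ms (2/5)
13. 3813.084ms @ 34/5 + 224.299ms (2/5)
14. 4037.383ms @ 36/5 + 224.299ms (2/5)
15. 4261.682ms @ 38/5 + 224.299ms (2/5)

note 10 onset = 11/2b = 3084.112ms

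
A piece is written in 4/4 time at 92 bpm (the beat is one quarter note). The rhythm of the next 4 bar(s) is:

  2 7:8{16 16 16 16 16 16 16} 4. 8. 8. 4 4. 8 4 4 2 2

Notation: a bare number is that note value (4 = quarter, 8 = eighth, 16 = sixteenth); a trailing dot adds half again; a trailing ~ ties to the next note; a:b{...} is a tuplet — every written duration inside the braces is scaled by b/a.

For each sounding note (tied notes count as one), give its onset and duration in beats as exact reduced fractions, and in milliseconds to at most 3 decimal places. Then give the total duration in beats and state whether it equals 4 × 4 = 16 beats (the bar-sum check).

1) 0.0ms=0b +1304.348ms=2b
2) 1304.348ms=2b +186.335ms=2/7b
3) 1490.683ms=16/7b +186.335ms=2/7b
4) 1677.019ms=18/7b +186.335ms=2/7b
5) 1863.354ms=20/7b +186.335ms=2/7b
6) 2049.689ms=22/7b +186.335ms=2/7b
7) 2236.025ms=24/7b +186.335ms=2/7b
8) 2422.36ms=26/7b +186.335ms=2/7b
9) 2608.696ms=4b +978.261ms=3/2b
10) 3586.957ms=11/2b +489.13ms=3/4b
11) 4076.087ms=25/4b +489.13ms=3/4b
12) 4565.217ms=7b +652.174ms=1b
13) 5217.391ms=8b +978.261ms=3/2b
14) 6195.652ms=19/2b +326.087ms=1/2b
15) 6521.739ms=10b +652.174ms=1b
16) 7173.913ms=11b +652.174ms=1b
17) 7826.087ms=12b +1304.348ms=2b
18) 9130.435ms=14b +1304.348ms=2b
Σ=16b of 16 (92bpm 4/4) — PASS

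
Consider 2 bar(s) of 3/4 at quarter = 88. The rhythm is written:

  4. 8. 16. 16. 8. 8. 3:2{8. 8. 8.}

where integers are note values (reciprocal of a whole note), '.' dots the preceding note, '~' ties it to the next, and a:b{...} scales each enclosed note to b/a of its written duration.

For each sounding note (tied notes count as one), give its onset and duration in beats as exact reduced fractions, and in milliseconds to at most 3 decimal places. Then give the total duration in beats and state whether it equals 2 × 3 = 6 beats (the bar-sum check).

1) 0.0ms=0b +1022.727ms=3/2b
2) 1022.727ms=3/2b +511.364ms=3/4b
3) 1534.091ms=9/4b +255.682ms=3/8b
4) 1789.773ms=21/8b +255.682ms=3/8b
5) 2045.455ms=3b +511.364ms=3/4b
6) 2556.818ms=15/4b +511.364ms=3/4b
7) 3068.182ms=9/2b +340.909ms=1/2b
8) 3409.091ms=5b +340.909ms=1/2b
9) 3750.0ms=11/2b +340.909ms=1/2b
Σ=6b of 6 (88bpm 3/4) — PASS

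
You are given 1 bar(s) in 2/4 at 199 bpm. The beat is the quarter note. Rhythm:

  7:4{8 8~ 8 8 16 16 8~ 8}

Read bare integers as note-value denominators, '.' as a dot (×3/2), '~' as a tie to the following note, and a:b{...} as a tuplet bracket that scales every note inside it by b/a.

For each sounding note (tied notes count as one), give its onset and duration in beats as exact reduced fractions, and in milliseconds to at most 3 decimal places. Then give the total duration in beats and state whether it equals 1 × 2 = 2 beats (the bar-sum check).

1) 0.0ms=0b +86.145ms=2/7b
2) 86.145ms=2/7b +172.29ms=4/7b
3) 258.435ms=6/7b +86.145ms=2/7b
4) 344.58ms=8/7b +43.073ms=1/7b
5) 387.653ms=9/7b +43.073ms=1/7b
6) 430.725ms=10/7b +172.29ms=4/7b
Σ=2b of 2 (199bpm 2/4) — PASS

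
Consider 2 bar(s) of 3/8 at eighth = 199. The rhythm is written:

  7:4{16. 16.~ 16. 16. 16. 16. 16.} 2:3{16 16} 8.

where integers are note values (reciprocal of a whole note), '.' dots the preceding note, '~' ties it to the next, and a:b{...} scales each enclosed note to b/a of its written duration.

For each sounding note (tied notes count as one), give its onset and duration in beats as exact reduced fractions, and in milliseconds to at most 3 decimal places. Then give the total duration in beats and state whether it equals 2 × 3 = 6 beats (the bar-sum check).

1) 0.0ms=0b +129.218ms=3/7b
2) 129.218ms=3/7b +258.435ms=6/7b
3) 387.653ms=9/7b +129.218ms=3/7b
4) 516.87ms=12/7b +129.218ms=3/7b
5) 646.088ms=15/7b +129.218ms=3/7b
6) 775.305ms=18/7b +129.218ms=3/7b
7) 904.523ms=3b +226.131ms=3/4b
8) 1130.653ms=15/4b +226.131ms=3/4b
9) 1356.784ms=9/2b +452.261ms=3/2b
Σ=6b of 6 (199bpm 3/8) — PASS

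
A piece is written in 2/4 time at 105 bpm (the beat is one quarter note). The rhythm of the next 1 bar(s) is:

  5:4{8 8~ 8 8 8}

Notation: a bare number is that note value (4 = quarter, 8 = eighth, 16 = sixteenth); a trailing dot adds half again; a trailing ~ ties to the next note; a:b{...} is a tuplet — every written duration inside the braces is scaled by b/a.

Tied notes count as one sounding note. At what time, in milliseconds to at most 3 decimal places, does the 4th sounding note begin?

1. 0.0ms @ 0 + 228.571ms (2/5)
2. 228.571ms @ 2/5 + 457.143ms (4/5)
3. 685.714ms @ 6/5 + 228.571ms (2/5)
4. 914.286ms @ 8/5 + 228.571ms (2/5)

note 4 onset = 8/5b = 914.286ms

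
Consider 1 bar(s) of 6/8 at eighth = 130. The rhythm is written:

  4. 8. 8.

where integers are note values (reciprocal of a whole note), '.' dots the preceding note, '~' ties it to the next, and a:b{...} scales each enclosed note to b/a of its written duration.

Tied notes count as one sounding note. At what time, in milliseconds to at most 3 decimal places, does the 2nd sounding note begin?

1. 0.0ms @ 0 + 1384.615ms (3)
2. 1384.615ms @ 3 + 692.308ms (3/2)
3. 2076.923ms @ 9/2 + 692.308ms (3/2)

note 2 onset = 3b = 1384.615ms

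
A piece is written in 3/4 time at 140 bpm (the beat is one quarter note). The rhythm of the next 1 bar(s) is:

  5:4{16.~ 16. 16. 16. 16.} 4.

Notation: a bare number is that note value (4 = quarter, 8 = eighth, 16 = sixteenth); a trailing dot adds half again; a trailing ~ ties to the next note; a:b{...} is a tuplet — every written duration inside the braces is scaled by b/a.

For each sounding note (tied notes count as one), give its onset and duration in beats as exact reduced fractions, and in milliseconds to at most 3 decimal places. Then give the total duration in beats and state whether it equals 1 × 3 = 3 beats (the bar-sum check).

1) 0.0ms=0b +257.143ms=3/5b
2) 257.143ms=3/5b +128.571ms=3/10b
3) 385.714ms=9/10b +128.571ms=3/10b
4) 514.286ms=6/5b +128.571ms=3/10b
5) 642.857ms=3/2b +642.857ms=3/2b
Σ=3b of 3 (140bpm 3/4) — PASS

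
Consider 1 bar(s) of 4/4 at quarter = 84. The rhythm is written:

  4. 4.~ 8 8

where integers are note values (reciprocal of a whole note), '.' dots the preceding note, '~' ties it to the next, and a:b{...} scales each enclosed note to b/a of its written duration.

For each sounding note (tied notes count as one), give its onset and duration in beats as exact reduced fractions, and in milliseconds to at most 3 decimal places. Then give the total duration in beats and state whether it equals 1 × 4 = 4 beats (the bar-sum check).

1) 0.0ms=0b +1071.429ms=3/2b
2) 1071.429ms=3/2b +1428.571ms=2b
3) 2500.0ms=7/2b +357.143ms=1/2b
Σ=4b of 4 (84bpm 4/4) — PASS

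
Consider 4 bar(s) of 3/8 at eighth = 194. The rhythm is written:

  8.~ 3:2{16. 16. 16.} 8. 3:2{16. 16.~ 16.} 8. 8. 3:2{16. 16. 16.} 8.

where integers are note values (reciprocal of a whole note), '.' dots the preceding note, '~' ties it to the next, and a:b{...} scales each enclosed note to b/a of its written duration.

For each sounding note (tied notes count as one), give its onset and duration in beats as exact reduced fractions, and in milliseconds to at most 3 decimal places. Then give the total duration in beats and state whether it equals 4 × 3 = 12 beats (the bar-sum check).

1) 0.0ms=0b +618.557ms=2b
2) 618.557ms=2b +154.639ms=1/2b
3) 773.196ms=5/2b +154.639ms=1/2b
4) 927.835ms=3b +463.918ms=3/2b
5) 1391.753ms=9/2b +154.639ms=1/2b
6) 1546.392ms=5b +309.278ms=1b
7) 1855.67ms=6b +463.918ms=3/2b
8) 2319.588ms=15/2b +463.918ms=3/2b
9) 2783.505ms=9b +154.639ms=1/2b
10) 2938.144ms=19/2b +154.639ms=1/2b
11) 3092.784ms=10b +154.639ms=1/2b
12) 3247.423ms=21/2b +463.918ms=3/2b
Σ=12b of 12 (194bpm 3/8) — PASS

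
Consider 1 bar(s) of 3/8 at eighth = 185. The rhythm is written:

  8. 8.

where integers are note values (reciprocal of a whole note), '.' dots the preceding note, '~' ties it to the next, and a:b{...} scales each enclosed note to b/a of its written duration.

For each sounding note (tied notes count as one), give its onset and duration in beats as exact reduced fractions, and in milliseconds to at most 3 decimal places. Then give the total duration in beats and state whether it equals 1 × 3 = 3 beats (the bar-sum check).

1) 0.0ms=0b +486.486ms=3/2b
2) 486.486ms=3/2b +486.486ms=3/2b
Σ=3b of 3 (185bpm 3/8) — PASS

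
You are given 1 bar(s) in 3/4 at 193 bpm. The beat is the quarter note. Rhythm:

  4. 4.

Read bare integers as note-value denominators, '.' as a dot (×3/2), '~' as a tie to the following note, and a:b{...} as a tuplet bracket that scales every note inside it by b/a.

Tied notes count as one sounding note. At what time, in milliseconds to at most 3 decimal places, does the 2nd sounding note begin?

note 2 onset = 3/2b = 466.321ms

1. 0.0ms @ 0 + 466.321ms (3/2)
2. 466.321ms @ 3/2 + 466.321ms (3/2)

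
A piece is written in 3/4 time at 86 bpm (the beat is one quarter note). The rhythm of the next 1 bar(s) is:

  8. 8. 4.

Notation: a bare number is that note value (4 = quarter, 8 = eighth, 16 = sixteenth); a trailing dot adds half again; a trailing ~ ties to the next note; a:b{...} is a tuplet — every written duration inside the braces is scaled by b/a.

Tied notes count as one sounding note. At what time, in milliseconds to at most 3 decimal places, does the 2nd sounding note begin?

note 2 onset = 3/4b = 523.256ms

1. 0.0ms @ 0 + 523.256ms (3/4)
2. 523.256ms @ 3/4 + 523.256ms (3/4)
3. 1046.512ms @ 3/2 + 1046.512ms (3/2)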